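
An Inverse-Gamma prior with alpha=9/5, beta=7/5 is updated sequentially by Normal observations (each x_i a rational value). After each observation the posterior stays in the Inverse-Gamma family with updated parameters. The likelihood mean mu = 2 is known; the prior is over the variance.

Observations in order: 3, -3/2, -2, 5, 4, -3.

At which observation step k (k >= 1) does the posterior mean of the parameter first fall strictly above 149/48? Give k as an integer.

k = 2

obs 1: x=3 → posterior Inverse-Gamma(23/10, 19/10)
obs 2: x=-3/2 → posterior Inverse-Gamma(14/5, 321/40)
obs 3: x=-2 → posterior Inverse-Gamma(33/10, 641/40)
obs 4: x=5 → posterior Inverse-Gamma(19/5, 821/40)
obs 5: x=4 → posterior Inverse-Gamma(43/10, 901/40)
obs 6: x=-3 → posterior Inverse-Gamma(24/5, 1401/40)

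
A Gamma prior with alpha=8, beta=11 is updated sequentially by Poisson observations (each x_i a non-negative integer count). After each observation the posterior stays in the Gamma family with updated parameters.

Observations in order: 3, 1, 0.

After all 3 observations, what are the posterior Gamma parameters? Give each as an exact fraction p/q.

alpha=12, beta=14

obs 1: x=3 → posterior Gamma(11, 12)
obs 2: x=1 → posterior Gamma(12, 13)
obs 3: x=0 → posterior Gamma(12, 14)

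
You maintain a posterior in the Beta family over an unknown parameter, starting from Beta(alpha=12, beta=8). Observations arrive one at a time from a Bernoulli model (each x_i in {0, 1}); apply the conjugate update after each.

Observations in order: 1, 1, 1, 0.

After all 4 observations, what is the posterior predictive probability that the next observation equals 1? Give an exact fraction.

5/8

obs 1: x=1 → posterior Beta(13, 8)
obs 2: x=1 → posterior Beta(14, 8)
obs 3: x=1 → posterior Beta(15, 8)
obs 4: x=0 → posterior Beta(15, 9)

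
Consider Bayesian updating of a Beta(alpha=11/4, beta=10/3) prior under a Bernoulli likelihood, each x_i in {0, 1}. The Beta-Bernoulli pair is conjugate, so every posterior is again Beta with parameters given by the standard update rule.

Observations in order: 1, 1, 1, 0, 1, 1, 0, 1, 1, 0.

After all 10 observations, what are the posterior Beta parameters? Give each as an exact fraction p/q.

alpha=39/4, beta=19/3

obs 1: x=1 → posterior Beta(15/4, 10/3)
obs 2: x=1 → posterior Beta(19/4, 10/3)
obs 3: x=1 → posterior Beta(23/4, 10/3)
obs 4: x=0 → posterior Beta(23/4, 13/3)
obs 5: x=1 → posterior Beta(27/4, 13/3)
obs 6: x=1 → posterior Beta(31/4, 13/3)
obs 7: x=0 → posterior Beta(31/4, 16/3)
obs 8: x=1 → posterior Beta(35/4, 16/3)
obs 9: x=1 → posterior Beta(39/4, 16/3)
obs 10: x=0 → posterior Beta(39/4, 19/3)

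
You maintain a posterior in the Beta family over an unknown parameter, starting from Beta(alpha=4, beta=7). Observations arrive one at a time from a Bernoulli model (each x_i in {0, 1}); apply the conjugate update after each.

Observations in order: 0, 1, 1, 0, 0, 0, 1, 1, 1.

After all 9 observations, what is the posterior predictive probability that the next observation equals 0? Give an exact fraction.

11/20

obs 1: x=0 → posterior Beta(4, 8)
obs 2: x=1 → posterior Beta(5, 8)
obs 3: x=1 → posterior Beta(6, 8)
obs 4: x=0 → posterior Beta(6, 9)
obs 5: x=0 → posterior Beta(6, 10)
obs 6: x=0 → posterior Beta(6, 11)
obs 7: x=1 → posterior Beta(7, 11)
obs 8: x=1 → posterior Beta(8, 11)
obs 9: x=1 → posterior Beta(9, 11)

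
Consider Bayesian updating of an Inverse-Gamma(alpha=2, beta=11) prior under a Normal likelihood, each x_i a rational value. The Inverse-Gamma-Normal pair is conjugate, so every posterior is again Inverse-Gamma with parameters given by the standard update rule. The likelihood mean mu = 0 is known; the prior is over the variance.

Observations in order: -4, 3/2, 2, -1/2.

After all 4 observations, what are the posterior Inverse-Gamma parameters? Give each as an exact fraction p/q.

obs 1: x=-4 → posterior Inverse-Gamma(5/2, 19)
obs 2: x=3/2 → posterior Inverse-Gamma(3, 161/8)
obs 3: x=2 → posterior Inverse-Gamma(7/2, 177/8)
obs 4: x=-1/2 → posterior Inverse-Gamma(4, 89/4)

alpha=4, beta=89/4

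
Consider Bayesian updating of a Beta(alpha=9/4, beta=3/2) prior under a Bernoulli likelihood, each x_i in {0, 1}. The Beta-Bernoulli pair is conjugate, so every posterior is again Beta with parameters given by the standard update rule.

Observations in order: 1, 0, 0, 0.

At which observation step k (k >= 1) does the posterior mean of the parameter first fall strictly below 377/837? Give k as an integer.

obs 1: x=1 → posterior Beta(13/4, 3/2)
obs 2: x=0 → posterior Beta(13/4, 5/2)
obs 3: x=0 → posterior Beta(13/4, 7/2)
obs 4: x=0 → posterior Beta(13/4, 9/2)

k = 4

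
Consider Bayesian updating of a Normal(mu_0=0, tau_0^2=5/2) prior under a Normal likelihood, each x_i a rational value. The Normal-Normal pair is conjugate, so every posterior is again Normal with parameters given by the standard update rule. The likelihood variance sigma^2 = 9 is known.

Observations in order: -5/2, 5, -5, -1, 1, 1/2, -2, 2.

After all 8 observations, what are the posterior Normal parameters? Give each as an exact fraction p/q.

mu_0=-5/29, tau_0^2=45/58

obs 1: x=-5/2 → posterior Normal(-25/46, 45/23)
obs 2: x=5 → posterior Normal(25/56, 45/28)
obs 3: x=-5 → posterior Normal(-25/66, 15/11)
obs 4: x=-1 → posterior Normal(-35/76, 45/38)
obs 5: x=1 → posterior Normal(-25/86, 45/43)
obs 6: x=1/2 → posterior Normal(-5/24, 15/16)
obs 7: x=-2 → posterior Normal(-20/53, 45/53)
obs 8: x=2 → posterior Normal(-5/29, 45/58)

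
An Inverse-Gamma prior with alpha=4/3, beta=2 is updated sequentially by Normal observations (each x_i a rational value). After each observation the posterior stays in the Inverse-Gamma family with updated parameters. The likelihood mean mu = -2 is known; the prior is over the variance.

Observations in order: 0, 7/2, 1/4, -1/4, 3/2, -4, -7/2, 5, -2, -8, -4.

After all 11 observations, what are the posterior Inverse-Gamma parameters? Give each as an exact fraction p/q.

obs 1: x=0 → posterior Inverse-Gamma(11/6, 4)
obs 2: x=7/2 → posterior Inverse-Gamma(7/3, 153/8)
obs 3: x=1/4 → posterior Inverse-Gamma(17/6, 693/32)
obs 4: x=-1/4 → posterior Inverse-Gamma(10/3, 371/16)
obs 5: x=3/2 → posterior Inverse-Gamma(23/6, 469/16)
obs 6: x=-4 → posterior Inverse-Gamma(13/3, 501/16)
obs 7: x=-7/2 → posterior Inverse-Gamma(29/6, 519/16)
obs 8: x=5 → posterior Inverse-Gamma(16/3, 911/16)
obs 9: x=-2 → posterior Inverse-Gamma(35/6, 911/16)
obs 10: x=-8 → posterior Inverse-Gamma(19/3, 1199/16)
obs 11: x=-4 → posterior Inverse-Gamma(41/6, 1231/16)

alpha=41/6, beta=1231/16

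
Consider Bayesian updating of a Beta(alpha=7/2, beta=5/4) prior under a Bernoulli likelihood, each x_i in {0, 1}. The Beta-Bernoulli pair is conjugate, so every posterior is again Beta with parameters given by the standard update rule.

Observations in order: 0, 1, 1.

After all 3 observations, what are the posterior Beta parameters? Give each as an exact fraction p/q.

obs 1: x=0 → posterior Beta(7/2, 9/4)
obs 2: x=1 → posterior Beta(9/2, 9/4)
obs 3: x=1 → posterior Beta(11/2, 9/4)

alpha=11/2, beta=9/4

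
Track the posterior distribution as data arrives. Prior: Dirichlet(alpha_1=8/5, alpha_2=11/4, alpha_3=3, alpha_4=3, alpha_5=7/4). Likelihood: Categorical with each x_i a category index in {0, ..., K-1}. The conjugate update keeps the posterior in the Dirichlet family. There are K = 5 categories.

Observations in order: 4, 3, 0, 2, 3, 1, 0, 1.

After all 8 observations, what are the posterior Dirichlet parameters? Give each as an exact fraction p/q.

alpha_1=18/5, alpha_2=19/4, alpha_3=4, alpha_4=5, alpha_5=11/4

obs 1: x=4 → posterior Dirichlet(8/5, 11/4, 3, 3, 11/4)
obs 2: x=3 → posterior Dirichlet(8/5, 11/4, 3, 4, 11/4)
obs 3: x=0 → posterior Dirichlet(13/5, 11/4, 3, 4, 11/4)
obs 4: x=2 → posterior Dirichlet(13/5, 11/4, 4, 4, 11/4)
obs 5: x=3 → posterior Dirichlet(13/5, 11/4, 4, 5, 11/4)
obs 6: x=1 → posterior Dirichlet(13/5, 15/4, 4, 5, 11/4)
obs 7: x=0 → posterior Dirichlet(18/5, 15/4, 4, 5, 11/4)
obs 8: x=1 → posterior Dirichlet(18/5, 19/4, 4, 5, 11/4)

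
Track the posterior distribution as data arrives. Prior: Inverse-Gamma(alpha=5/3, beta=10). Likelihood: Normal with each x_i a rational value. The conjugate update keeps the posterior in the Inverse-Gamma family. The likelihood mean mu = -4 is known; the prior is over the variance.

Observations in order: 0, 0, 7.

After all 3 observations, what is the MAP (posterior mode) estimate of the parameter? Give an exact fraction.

obs 1: x=0 → posterior Inverse-Gamma(13/6, 18)
obs 2: x=0 → posterior Inverse-Gamma(8/3, 26)
obs 3: x=7 → posterior Inverse-Gamma(19/6, 173/2)

519/25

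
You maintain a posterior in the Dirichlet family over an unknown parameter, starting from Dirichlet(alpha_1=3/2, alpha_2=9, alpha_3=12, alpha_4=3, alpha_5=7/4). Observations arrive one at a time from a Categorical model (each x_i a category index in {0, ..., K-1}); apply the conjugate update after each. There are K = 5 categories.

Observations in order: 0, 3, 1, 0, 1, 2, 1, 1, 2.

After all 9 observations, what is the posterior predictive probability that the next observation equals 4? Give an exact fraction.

7/145

obs 1: x=0 → posterior Dirichlet(5/2, 9, 12, 3, 7/4)
obs 2: x=3 → posterior Dirichlet(5/2, 9, 12, 4, 7/4)
obs 3: x=1 → posterior Dirichlet(5/2, 10, 12, 4, 7/4)
obs 4: x=0 → posterior Dirichlet(7/2, 10, 12, 4, 7/4)
obs 5: x=1 → posterior Dirichlet(7/2, 11, 12, 4, 7/4)
obs 6: x=2 → posterior Dirichlet(7/2, 11, 13, 4, 7/4)
obs 7: x=1 → posterior Dirichlet(7/2, 12, 13, 4, 7/4)
obs 8: x=1 → posterior Dirichlet(7/2, 13, 13, 4, 7/4)
obs 9: x=2 → posterior Dirichlet(7/2, 13, 14, 4, 7/4)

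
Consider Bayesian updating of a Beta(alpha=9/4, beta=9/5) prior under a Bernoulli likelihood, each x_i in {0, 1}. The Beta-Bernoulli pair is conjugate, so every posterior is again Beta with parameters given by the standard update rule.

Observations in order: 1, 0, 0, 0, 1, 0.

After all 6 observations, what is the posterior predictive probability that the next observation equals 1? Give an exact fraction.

obs 1: x=1 → posterior Beta(13/4, 9/5)
obs 2: x=0 → posterior Beta(13/4, 14/5)
obs 3: x=0 → posterior Beta(13/4, 19/5)
obs 4: x=0 → posterior Beta(13/4, 24/5)
obs 5: x=1 → posterior Beta(17/4, 24/5)
obs 6: x=0 → posterior Beta(17/4, 29/5)

85/201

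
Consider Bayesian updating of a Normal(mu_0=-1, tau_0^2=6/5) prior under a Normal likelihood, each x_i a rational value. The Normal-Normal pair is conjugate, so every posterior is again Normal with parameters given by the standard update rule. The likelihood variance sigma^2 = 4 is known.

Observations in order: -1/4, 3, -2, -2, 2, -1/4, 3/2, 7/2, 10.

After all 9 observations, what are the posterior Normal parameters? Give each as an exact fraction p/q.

mu_0=73/74, tau_0^2=12/37

obs 1: x=-1/4 → posterior Normal(-43/52, 12/13)
obs 2: x=3 → posterior Normal(-7/64, 3/4)
obs 3: x=-2 → posterior Normal(-31/76, 12/19)
obs 4: x=-2 → posterior Normal(-5/8, 6/11)
obs 5: x=2 → posterior Normal(-31/100, 12/25)
obs 6: x=-1/4 → posterior Normal(-17/56, 3/7)
obs 7: x=3/2 → posterior Normal(-4/31, 12/31)
obs 8: x=7/2 → posterior Normal(13/68, 6/17)
obs 9: x=10 → posterior Normal(73/74, 12/37)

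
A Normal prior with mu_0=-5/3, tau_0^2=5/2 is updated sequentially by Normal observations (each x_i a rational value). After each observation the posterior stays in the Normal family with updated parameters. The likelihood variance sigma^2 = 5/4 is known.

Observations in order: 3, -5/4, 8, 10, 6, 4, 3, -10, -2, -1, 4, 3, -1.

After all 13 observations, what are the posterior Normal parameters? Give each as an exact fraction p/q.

mu_0=299/162, tau_0^2=5/54

obs 1: x=3 → posterior Normal(13/9, 5/6)
obs 2: x=-5/4 → posterior Normal(11/30, 1/2)
obs 3: x=8 → posterior Normal(107/42, 5/14)
obs 4: x=10 → posterior Normal(227/54, 5/18)
obs 5: x=6 → posterior Normal(299/66, 5/22)
obs 6: x=4 → posterior Normal(347/78, 5/26)
obs 7: x=3 → posterior Normal(383/90, 1/6)
obs 8: x=-10 → posterior Normal(263/102, 5/34)
obs 9: x=-2 → posterior Normal(239/114, 5/38)
obs 10: x=-1 → posterior Normal(227/126, 5/42)
obs 11: x=4 → posterior Normal(275/138, 5/46)
obs 12: x=3 → posterior Normal(311/150, 1/10)
obs 13: x=-1 → posterior Normal(299/162, 5/54)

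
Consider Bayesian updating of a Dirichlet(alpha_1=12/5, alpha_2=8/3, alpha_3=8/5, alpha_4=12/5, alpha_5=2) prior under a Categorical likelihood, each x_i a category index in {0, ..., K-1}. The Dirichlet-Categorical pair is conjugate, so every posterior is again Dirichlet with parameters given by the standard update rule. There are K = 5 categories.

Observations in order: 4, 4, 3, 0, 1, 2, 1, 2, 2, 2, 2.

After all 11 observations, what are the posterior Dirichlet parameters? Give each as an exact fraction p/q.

obs 1: x=4 → posterior Dirichlet(12/5, 8/3, 8/5, 12/5, 3)
obs 2: x=4 → posterior Dirichlet(12/5, 8/3, 8/5, 12/5, 4)
obs 3: x=3 → posterior Dirichlet(12/5, 8/3, 8/5, 17/5, 4)
obs 4: x=0 → posterior Dirichlet(17/5, 8/3, 8/5, 17/5, 4)
obs 5: x=1 → posterior Dirichlet(17/5, 11/3, 8/5, 17/5, 4)
obs 6: x=2 → posterior Dirichlet(17/5, 11/3, 13/5, 17/5, 4)
obs 7: x=1 → posterior Dirichlet(17/5, 14/3, 13/5, 17/5, 4)
obs 8: x=2 → posterior Dirichlet(17/5, 14/3, 18/5, 17/5, 4)
obs 9: x=2 → posterior Dirichlet(17/5, 14/3, 23/5, 17/5, 4)
obs 10: x=2 → posterior Dirichlet(17/5, 14/3, 28/5, 17/5, 4)
obs 11: x=2 → posterior Dirichlet(17/5, 14/3, 33/5, 17/5, 4)

alpha_1=17/5, alpha_2=14/3, alpha_3=33/5, alpha_4=17/5, alpha_5=4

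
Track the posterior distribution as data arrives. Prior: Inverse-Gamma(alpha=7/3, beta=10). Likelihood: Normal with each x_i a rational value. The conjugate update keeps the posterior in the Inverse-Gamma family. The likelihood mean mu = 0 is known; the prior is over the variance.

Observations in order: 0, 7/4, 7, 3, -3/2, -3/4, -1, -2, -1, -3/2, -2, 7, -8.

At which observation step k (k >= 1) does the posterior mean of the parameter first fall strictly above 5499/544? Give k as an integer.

k = 3

obs 1: x=0 → posterior Inverse-Gamma(17/6, 10)
obs 2: x=7/4 → posterior Inverse-Gamma(10/3, 369/32)
obs 3: x=7 → posterior Inverse-Gamma(23/6, 1153/32)
obs 4: x=3 → posterior Inverse-Gamma(13/3, 1297/32)
obs 5: x=-3/2 → posterior Inverse-Gamma(29/6, 1333/32)
obs 6: x=-3/4 → posterior Inverse-Gamma(16/3, 671/16)
obs 7: x=-1 → posterior Inverse-Gamma(35/6, 679/16)
obs 8: x=-2 → posterior Inverse-Gamma(19/3, 711/16)
obs 9: x=-1 → posterior Inverse-Gamma(41/6, 719/16)
obs 10: x=-3/2 → posterior Inverse-Gamma(22/3, 737/16)
obs 11: x=-2 → posterior Inverse-Gamma(47/6, 769/16)
obs 12: x=7 → posterior Inverse-Gamma(25/3, 1161/16)
obs 13: x=-8 → posterior Inverse-Gamma(53/6, 1673/16)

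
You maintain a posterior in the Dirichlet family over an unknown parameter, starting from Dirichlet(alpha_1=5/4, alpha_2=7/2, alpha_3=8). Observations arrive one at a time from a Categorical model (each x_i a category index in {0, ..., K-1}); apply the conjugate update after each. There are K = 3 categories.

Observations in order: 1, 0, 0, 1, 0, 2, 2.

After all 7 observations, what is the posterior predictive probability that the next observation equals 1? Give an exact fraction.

22/79

obs 1: x=1 → posterior Dirichlet(5/4, 9/2, 8)
obs 2: x=0 → posterior Dirichlet(9/4, 9/2, 8)
obs 3: x=0 → posterior Dirichlet(13/4, 9/2, 8)
obs 4: x=1 → posterior Dirichlet(13/4, 11/2, 8)
obs 5: x=0 → posterior Dirichlet(17/4, 11/2, 8)
obs 6: x=2 → posterior Dirichlet(17/4, 11/2, 9)
obs 7: x=2 → posterior Dirichlet(17/4, 11/2, 10)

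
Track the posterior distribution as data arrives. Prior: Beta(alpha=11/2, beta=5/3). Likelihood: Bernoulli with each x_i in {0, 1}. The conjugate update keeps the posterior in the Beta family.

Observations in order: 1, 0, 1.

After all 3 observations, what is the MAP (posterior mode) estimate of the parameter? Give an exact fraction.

39/49

obs 1: x=1 → posterior Beta(13/2, 5/3)
obs 2: x=0 → posterior Beta(13/2, 8/3)
obs 3: x=1 → posterior Beta(15/2, 8/3)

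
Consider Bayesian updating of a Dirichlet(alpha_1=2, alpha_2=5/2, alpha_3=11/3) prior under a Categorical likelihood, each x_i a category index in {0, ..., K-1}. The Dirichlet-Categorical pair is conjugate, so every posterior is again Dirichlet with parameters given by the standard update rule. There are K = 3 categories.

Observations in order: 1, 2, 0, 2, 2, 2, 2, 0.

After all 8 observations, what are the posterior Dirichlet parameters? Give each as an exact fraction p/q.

alpha_1=4, alpha_2=7/2, alpha_3=26/3

obs 1: x=1 → posterior Dirichlet(2, 7/2, 11/3)
obs 2: x=2 → posterior Dirichlet(2, 7/2, 14/3)
obs 3: x=0 → posterior Dirichlet(3, 7/2, 14/3)
obs 4: x=2 → posterior Dirichlet(3, 7/2, 17/3)
obs 5: x=2 → posterior Dirichlet(3, 7/2, 20/3)
obs 6: x=2 → posterior Dirichlet(3, 7/2, 23/3)
obs 7: x=2 → posterior Dirichlet(3, 7/2, 26/3)
obs 8: x=0 → posterior Dirichlet(4, 7/2, 26/3)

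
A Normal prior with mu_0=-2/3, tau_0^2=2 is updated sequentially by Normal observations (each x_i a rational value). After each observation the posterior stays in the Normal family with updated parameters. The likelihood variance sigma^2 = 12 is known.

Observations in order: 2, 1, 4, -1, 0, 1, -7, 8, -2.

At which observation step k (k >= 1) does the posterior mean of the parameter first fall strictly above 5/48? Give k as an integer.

k = 3

obs 1: x=2 → posterior Normal(-2/7, 12/7)
obs 2: x=1 → posterior Normal(-1/8, 3/2)
obs 3: x=4 → posterior Normal(1/3, 4/3)
obs 4: x=-1 → posterior Normal(1/5, 6/5)
obs 5: x=0 → posterior Normal(2/11, 12/11)
obs 6: x=1 → posterior Normal(1/4, 1)
obs 7: x=-7 → posterior Normal(-4/13, 12/13)
obs 8: x=8 → posterior Normal(2/7, 6/7)
obs 9: x=-2 → posterior Normal(2/15, 4/5)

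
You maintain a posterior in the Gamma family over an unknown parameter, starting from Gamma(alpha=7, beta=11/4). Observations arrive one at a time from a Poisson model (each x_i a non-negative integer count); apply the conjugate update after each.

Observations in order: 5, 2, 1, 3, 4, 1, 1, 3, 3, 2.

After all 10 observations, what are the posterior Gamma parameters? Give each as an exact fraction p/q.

alpha=32, beta=51/4

obs 1: x=5 → posterior Gamma(12, 15/4)
obs 2: x=2 → posterior Gamma(14, 19/4)
obs 3: x=1 → posterior Gamma(15, 23/4)
obs 4: x=3 → posterior Gamma(18, 27/4)
obs 5: x=4 → posterior Gamma(22, 31/4)
obs 6: x=1 → posterior Gamma(23, 35/4)
obs 7: x=1 → posterior Gamma(24, 39/4)
obs 8: x=3 → posterior Gamma(27, 43/4)
obs 9: x=3 → posterior Gamma(30, 47/4)
obs 10: x=2 → posterior Gamma(32, 51/4)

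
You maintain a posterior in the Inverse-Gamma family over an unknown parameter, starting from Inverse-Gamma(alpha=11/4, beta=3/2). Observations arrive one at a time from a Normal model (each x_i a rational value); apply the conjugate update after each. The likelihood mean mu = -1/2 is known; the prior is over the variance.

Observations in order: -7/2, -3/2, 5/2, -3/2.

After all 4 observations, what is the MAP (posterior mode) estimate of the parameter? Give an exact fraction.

obs 1: x=-7/2 → posterior Inverse-Gamma(13/4, 6)
obs 2: x=-3/2 → posterior Inverse-Gamma(15/4, 13/2)
obs 3: x=5/2 → posterior Inverse-Gamma(17/4, 11)
obs 4: x=-3/2 → posterior Inverse-Gamma(19/4, 23/2)

2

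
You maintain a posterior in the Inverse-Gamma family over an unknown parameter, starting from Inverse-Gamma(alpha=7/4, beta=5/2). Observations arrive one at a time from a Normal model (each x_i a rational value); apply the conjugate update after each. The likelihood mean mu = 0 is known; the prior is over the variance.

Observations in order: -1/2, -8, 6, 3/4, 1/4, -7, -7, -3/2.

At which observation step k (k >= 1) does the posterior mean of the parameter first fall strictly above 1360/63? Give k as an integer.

obs 1: x=-1/2 → posterior Inverse-Gamma(9/4, 21/8)
obs 2: x=-8 → posterior Inverse-Gamma(11/4, 277/8)
obs 3: x=6 → posterior Inverse-Gamma(13/4, 421/8)
obs 4: x=3/4 → posterior Inverse-Gamma(15/4, 1693/32)
obs 5: x=1/4 → posterior Inverse-Gamma(17/4, 847/16)
obs 6: x=-7 → posterior Inverse-Gamma(19/4, 1239/16)
obs 7: x=-7 → posterior Inverse-Gamma(21/4, 1631/16)
obs 8: x=-3/2 → posterior Inverse-Gamma(23/4, 1649/16)

k = 3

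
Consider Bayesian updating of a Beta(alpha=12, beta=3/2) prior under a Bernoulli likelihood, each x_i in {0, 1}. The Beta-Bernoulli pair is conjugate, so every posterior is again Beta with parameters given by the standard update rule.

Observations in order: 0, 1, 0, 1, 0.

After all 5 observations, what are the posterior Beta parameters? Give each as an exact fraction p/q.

obs 1: x=0 → posterior Beta(12, 5/2)
obs 2: x=1 → posterior Beta(13, 5/2)
obs 3: x=0 → posterior Beta(13, 7/2)
obs 4: x=1 → posterior Beta(14, 7/2)
obs 5: x=0 → posterior Beta(14, 9/2)

alpha=14, beta=9/2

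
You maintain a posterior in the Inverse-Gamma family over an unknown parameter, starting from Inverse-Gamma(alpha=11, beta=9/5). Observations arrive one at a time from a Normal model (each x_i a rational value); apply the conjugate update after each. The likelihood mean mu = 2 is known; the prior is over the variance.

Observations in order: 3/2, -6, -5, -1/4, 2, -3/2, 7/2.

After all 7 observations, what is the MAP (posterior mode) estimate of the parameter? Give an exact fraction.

10913/2480

obs 1: x=3/2 → posterior Inverse-Gamma(23/2, 77/40)
obs 2: x=-6 → posterior Inverse-Gamma(12, 1357/40)
obs 3: x=-5 → posterior Inverse-Gamma(25/2, 2337/40)
obs 4: x=-1/4 → posterior Inverse-Gamma(13, 9753/160)
obs 5: x=2 → posterior Inverse-Gamma(27/2, 9753/160)
obs 6: x=-3/2 → posterior Inverse-Gamma(14, 10733/160)
obs 7: x=7/2 → posterior Inverse-Gamma(29/2, 10913/160)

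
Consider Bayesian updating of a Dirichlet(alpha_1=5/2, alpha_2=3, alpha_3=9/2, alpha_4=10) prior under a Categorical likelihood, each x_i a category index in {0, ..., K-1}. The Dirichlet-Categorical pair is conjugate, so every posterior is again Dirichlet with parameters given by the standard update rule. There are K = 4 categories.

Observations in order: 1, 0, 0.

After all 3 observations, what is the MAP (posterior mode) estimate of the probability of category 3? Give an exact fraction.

9/19

obs 1: x=1 → posterior Dirichlet(5/2, 4, 9/2, 10)
obs 2: x=0 → posterior Dirichlet(7/2, 4, 9/2, 10)
obs 3: x=0 → posterior Dirichlet(9/2, 4, 9/2, 10)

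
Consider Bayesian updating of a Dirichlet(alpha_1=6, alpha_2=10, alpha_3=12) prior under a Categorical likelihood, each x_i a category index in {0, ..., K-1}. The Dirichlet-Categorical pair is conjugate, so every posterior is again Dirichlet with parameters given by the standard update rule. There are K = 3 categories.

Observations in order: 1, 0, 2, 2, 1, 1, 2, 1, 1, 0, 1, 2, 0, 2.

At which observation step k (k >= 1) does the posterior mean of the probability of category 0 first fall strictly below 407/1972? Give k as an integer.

obs 1: x=1 → posterior Dirichlet(6, 11, 12)
obs 2: x=0 → posterior Dirichlet(7, 11, 12)
obs 3: x=2 → posterior Dirichlet(7, 11, 13)
obs 4: x=2 → posterior Dirichlet(7, 11, 14)
obs 5: x=1 → posterior Dirichlet(7, 12, 14)
obs 6: x=1 → posterior Dirichlet(7, 13, 14)
obs 7: x=2 → posterior Dirichlet(7, 13, 15)
obs 8: x=1 → posterior Dirichlet(7, 14, 15)
obs 9: x=1 → posterior Dirichlet(7, 15, 15)
obs 10: x=0 → posterior Dirichlet(8, 15, 15)
obs 11: x=1 → posterior Dirichlet(8, 16, 15)
obs 12: x=2 → posterior Dirichlet(8, 16, 16)
obs 13: x=0 → posterior Dirichlet(9, 16, 16)
obs 14: x=2 → posterior Dirichlet(9, 16, 17)

k = 6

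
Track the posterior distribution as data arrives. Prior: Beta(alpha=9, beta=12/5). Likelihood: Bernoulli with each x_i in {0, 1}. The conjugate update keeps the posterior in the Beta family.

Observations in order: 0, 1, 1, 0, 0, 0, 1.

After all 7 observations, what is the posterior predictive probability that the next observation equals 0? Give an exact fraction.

8/23

obs 1: x=0 → posterior Beta(9, 17/5)
obs 2: x=1 → posterior Beta(10, 17/5)
obs 3: x=1 → posterior Beta(11, 17/5)
obs 4: x=0 → posterior Beta(11, 22/5)
obs 5: x=0 → posterior Beta(11, 27/5)
obs 6: x=0 → posterior Beta(11, 32/5)
obs 7: x=1 → posterior Beta(12, 32/5)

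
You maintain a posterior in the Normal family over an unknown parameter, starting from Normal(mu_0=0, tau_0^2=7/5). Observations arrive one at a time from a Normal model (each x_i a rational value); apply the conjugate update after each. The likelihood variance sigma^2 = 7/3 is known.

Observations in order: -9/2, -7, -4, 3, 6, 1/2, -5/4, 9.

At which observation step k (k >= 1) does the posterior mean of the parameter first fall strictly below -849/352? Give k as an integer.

obs 1: x=-9/2 → posterior Normal(-27/16, 7/8)
obs 2: x=-7 → posterior Normal(-69/22, 7/11)
obs 3: x=-4 → posterior Normal(-93/28, 1/2)
obs 4: x=3 → posterior Normal(-75/34, 7/17)
obs 5: x=6 → posterior Normal(-39/40, 7/20)
obs 6: x=1/2 → posterior Normal(-18/23, 7/23)
obs 7: x=-5/4 → posterior Normal(-87/104, 7/26)
obs 8: x=9 → posterior Normal(21/116, 7/29)

k = 2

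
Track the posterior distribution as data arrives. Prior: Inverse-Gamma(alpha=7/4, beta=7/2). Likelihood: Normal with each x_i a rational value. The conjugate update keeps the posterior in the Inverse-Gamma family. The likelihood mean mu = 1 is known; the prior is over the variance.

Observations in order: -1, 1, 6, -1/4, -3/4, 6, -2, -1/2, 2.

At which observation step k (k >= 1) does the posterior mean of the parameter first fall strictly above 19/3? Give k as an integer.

k = 3

obs 1: x=-1 → posterior Inverse-Gamma(9/4, 11/2)
obs 2: x=1 → posterior Inverse-Gamma(11/4, 11/2)
obs 3: x=6 → posterior Inverse-Gamma(13/4, 18)
obs 4: x=-1/4 → posterior Inverse-Gamma(15/4, 601/32)
obs 5: x=-3/4 → posterior Inverse-Gamma(17/4, 325/16)
obs 6: x=6 → posterior Inverse-Gamma(19/4, 525/16)
obs 7: x=-2 → posterior Inverse-Gamma(21/4, 597/16)
obs 8: x=-1/2 → posterior Inverse-Gamma(23/4, 615/16)
obs 9: x=2 → posterior Inverse-Gamma(25/4, 623/16)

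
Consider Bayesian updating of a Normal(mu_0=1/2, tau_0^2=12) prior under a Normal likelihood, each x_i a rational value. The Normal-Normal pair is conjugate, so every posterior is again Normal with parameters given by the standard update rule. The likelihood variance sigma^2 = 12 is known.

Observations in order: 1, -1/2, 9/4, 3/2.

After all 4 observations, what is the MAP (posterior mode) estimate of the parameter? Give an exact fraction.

obs 1: x=1 → posterior Normal(3/4, 6)
obs 2: x=-1/2 → posterior Normal(1/3, 4)
obs 3: x=9/4 → posterior Normal(13/16, 3)
obs 4: x=3/2 → posterior Normal(19/20, 12/5)

19/20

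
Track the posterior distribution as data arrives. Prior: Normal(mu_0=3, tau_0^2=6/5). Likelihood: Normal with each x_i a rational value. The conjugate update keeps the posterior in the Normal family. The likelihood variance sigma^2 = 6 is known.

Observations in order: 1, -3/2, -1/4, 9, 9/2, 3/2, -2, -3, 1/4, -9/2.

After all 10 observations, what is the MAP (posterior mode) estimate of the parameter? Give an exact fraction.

obs 1: x=1 → posterior Normal(8/3, 1)
obs 2: x=-3/2 → posterior Normal(29/14, 6/7)
obs 3: x=-1/4 → posterior Normal(57/32, 3/4)
obs 4: x=9 → posterior Normal(31/12, 2/3)
obs 5: x=9/2 → posterior Normal(111/40, 3/5)
obs 6: x=3/2 → posterior Normal(117/44, 6/11)
obs 7: x=-2 → posterior Normal(109/48, 1/2)
obs 8: x=-3 → posterior Normal(97/52, 6/13)
obs 9: x=1/4 → posterior Normal(7/4, 3/7)
obs 10: x=-9/2 → posterior Normal(4/3, 2/5)

4/3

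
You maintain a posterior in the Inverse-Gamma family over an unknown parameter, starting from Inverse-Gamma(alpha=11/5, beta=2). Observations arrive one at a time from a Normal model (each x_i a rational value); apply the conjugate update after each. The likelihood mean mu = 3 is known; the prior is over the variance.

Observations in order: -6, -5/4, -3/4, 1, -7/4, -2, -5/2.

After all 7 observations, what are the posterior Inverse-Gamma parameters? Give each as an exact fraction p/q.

obs 1: x=-6 → posterior Inverse-Gamma(27/10, 85/2)
obs 2: x=-5/4 → posterior Inverse-Gamma(16/5, 1649/32)
obs 3: x=-3/4 → posterior Inverse-Gamma(37/10, 937/16)
obs 4: x=1 → posterior Inverse-Gamma(21/5, 969/16)
obs 5: x=-7/4 → posterior Inverse-Gamma(47/10, 2299/32)
obs 6: x=-2 → posterior Inverse-Gamma(26/5, 2699/32)
obs 7: x=-5/2 → posterior Inverse-Gamma(57/10, 3183/32)

alpha=57/10, beta=3183/32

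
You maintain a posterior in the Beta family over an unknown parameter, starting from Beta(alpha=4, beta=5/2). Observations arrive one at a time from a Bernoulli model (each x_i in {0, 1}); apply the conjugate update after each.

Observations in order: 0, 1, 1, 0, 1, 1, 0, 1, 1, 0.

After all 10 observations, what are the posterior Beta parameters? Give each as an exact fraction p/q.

alpha=10, beta=13/2

obs 1: x=0 → posterior Beta(4, 7/2)
obs 2: x=1 → posterior Beta(5, 7/2)
obs 3: x=1 → posterior Beta(6, 7/2)
obs 4: x=0 → posterior Beta(6, 9/2)
obs 5: x=1 → posterior Beta(7, 9/2)
obs 6: x=1 → posterior Beta(8, 9/2)
obs 7: x=0 → posterior Beta(8, 11/2)
obs 8: x=1 → posterior Beta(9, 11/2)
obs 9: x=1 → posterior Beta(10, 11/2)
obs 10: x=0 → posterior Beta(10, 13/2)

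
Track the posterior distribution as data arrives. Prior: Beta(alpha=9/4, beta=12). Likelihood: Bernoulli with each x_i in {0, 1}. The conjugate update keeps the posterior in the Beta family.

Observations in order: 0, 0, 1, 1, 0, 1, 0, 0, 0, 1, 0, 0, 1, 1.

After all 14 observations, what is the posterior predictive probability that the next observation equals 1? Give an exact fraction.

33/113

obs 1: x=0 → posterior Beta(9/4, 13)
obs 2: x=0 → posterior Beta(9/4, 14)
obs 3: x=1 → posterior Beta(13/4, 14)
obs 4: x=1 → posterior Beta(17/4, 14)
obs 5: x=0 → posterior Beta(17/4, 15)
obs 6: x=1 → posterior Beta(21/4, 15)
obs 7: x=0 → posterior Beta(21/4, 16)
obs 8: x=0 → posterior Beta(21/4, 17)
obs 9: x=0 → posterior Beta(21/4, 18)
obs 10: x=1 → posterior Beta(25/4, 18)
obs 11: x=0 → posterior Beta(25/4, 19)
obs 12: x=0 → posterior Beta(25/4, 20)
obs 13: x=1 → posterior Beta(29/4, 20)
obs 14: x=1 → posterior Beta(33/4, 20)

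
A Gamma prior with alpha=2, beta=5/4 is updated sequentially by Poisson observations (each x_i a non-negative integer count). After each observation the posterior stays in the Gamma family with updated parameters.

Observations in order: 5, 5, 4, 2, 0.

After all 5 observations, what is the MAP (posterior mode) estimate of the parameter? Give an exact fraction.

68/25

obs 1: x=5 → posterior Gamma(7, 9/4)
obs 2: x=5 → posterior Gamma(12, 13/4)
obs 3: x=4 → posterior Gamma(16, 17/4)
obs 4: x=2 → posterior Gamma(18, 21/4)
obs 5: x=0 → posterior Gamma(18, 25/4)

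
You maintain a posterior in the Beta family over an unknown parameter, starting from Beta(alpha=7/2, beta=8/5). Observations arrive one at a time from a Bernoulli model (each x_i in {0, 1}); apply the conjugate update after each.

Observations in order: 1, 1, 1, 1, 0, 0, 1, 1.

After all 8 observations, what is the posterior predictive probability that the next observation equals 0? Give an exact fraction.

36/131

obs 1: x=1 → posterior Beta(9/2, 8/5)
obs 2: x=1 → posterior Beta(11/2, 8/5)
obs 3: x=1 → posterior Beta(13/2, 8/5)
obs 4: x=1 → posterior Beta(15/2, 8/5)
obs 5: x=0 → posterior Beta(15/2, 13/5)
obs 6: x=0 → posterior Beta(15/2, 18/5)
obs 7: x=1 → posterior Beta(17/2, 18/5)
obs 8: x=1 → posterior Beta(19/2, 18/5)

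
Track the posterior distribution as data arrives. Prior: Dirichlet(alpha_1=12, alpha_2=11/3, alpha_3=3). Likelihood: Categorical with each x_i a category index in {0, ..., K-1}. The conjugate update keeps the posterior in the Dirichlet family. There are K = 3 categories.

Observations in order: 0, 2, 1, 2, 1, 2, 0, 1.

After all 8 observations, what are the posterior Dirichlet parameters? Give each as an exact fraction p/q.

obs 1: x=0 → posterior Dirichlet(13, 11/3, 3)
obs 2: x=2 → posterior Dirichlet(13, 11/3, 4)
obs 3: x=1 → posterior Dirichlet(13, 14/3, 4)
obs 4: x=2 → posterior Dirichlet(13, 14/3, 5)
obs 5: x=1 → posterior Dirichlet(13, 17/3, 5)
obs 6: x=2 → posterior Dirichlet(13, 17/3, 6)
obs 7: x=0 → posterior Dirichlet(14, 17/3, 6)
obs 8: x=1 → posterior Dirichlet(14, 20/3, 6)

alpha_1=14, alpha_2=20/3, alpha_3=6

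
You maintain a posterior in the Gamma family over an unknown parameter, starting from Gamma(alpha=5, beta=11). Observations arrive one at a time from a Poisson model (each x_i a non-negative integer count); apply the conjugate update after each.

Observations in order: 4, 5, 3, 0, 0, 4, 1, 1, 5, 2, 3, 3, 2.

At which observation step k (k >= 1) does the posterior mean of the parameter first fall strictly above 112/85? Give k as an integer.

obs 1: x=4 → posterior Gamma(9, 12)
obs 2: x=5 → posterior Gamma(14, 13)
obs 3: x=3 → posterior Gamma(17, 14)
obs 4: x=0 → posterior Gamma(17, 15)
obs 5: x=0 → posterior Gamma(17, 16)
obs 6: x=4 → posterior Gamma(21, 17)
obs 7: x=1 → posterior Gamma(22, 18)
obs 8: x=1 → posterior Gamma(23, 19)
obs 9: x=5 → posterior Gamma(28, 20)
obs 10: x=2 → posterior Gamma(30, 21)
obs 11: x=3 → posterior Gamma(33, 22)
obs 12: x=3 → posterior Gamma(36, 23)
obs 13: x=2 → posterior Gamma(38, 24)

k = 9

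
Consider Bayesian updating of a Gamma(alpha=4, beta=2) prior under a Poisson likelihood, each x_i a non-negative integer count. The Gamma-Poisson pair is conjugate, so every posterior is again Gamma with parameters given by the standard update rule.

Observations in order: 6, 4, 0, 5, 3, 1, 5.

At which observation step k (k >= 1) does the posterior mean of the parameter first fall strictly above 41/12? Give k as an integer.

k = 2

obs 1: x=6 → posterior Gamma(10, 3)
obs 2: x=4 → posterior Gamma(14, 4)
obs 3: x=0 → posterior Gamma(14, 5)
obs 4: x=5 → posterior Gamma(19, 6)
obs 5: x=3 → posterior Gamma(22, 7)
obs 6: x=1 → posterior Gamma(23, 8)
obs 7: x=5 → posterior Gamma(28, 9)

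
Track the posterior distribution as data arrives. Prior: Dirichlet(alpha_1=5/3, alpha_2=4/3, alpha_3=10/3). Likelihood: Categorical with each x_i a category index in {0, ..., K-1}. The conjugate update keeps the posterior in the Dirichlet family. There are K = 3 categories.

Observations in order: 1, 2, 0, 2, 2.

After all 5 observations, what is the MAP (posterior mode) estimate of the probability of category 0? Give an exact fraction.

1/5

obs 1: x=1 → posterior Dirichlet(5/3, 7/3, 10/3)
obs 2: x=2 → posterior Dirichlet(5/3, 7/3, 13/3)
obs 3: x=0 → posterior Dirichlet(8/3, 7/3, 13/3)
obs 4: x=2 → posterior Dirichlet(8/3, 7/3, 16/3)
obs 5: x=2 → posterior Dirichlet(8/3, 7/3, 19/3)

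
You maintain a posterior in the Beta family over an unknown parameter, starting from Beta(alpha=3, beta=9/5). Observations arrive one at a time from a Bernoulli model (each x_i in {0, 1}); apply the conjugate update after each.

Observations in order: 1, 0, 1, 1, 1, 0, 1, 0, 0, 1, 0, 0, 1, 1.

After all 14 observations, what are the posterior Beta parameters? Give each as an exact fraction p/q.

obs 1: x=1 → posterior Beta(4, 9/5)
obs 2: x=0 → posterior Beta(4, 14/5)
obs 3: x=1 → posterior Beta(5, 14/5)
obs 4: x=1 → posterior Beta(6, 14/5)
obs 5: x=1 → posterior Beta(7, 14/5)
obs 6: x=0 → posterior Beta(7, 19/5)
obs 7: x=1 → posterior Beta(8, 19/5)
obs 8: x=0 → posterior Beta(8, 24/5)
obs 9: x=0 → posterior Beta(8, 29/5)
obs 10: x=1 → posterior Beta(9, 29/5)
obs 11: x=0 → posterior Beta(9, 34/5)
obs 12: x=0 → posterior Beta(9, 39/5)
obs 13: x=1 → posterior Beta(10, 39/5)
obs 14: x=1 → posterior Beta(11, 39/5)

alpha=11, beta=39/5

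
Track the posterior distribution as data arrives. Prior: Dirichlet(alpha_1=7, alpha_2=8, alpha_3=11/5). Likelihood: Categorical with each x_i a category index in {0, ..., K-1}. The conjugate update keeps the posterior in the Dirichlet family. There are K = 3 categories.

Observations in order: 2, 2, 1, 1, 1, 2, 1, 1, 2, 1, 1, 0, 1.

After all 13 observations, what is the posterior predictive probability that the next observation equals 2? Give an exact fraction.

31/151

obs 1: x=2 → posterior Dirichlet(7, 8, 16/5)
obs 2: x=2 → posterior Dirichlet(7, 8, 21/5)
obs 3: x=1 → posterior Dirichlet(7, 9, 21/5)
obs 4: x=1 → posterior Dirichlet(7, 10, 21/5)
obs 5: x=1 → posterior Dirichlet(7, 11, 21/5)
obs 6: x=2 → posterior Dirichlet(7, 11, 26/5)
obs 7: x=1 → posterior Dirichlet(7, 12, 26/5)
obs 8: x=1 → posterior Dirichlet(7, 13, 26/5)
obs 9: x=2 → posterior Dirichlet(7, 13, 31/5)
obs 10: x=1 → posterior Dirichlet(7, 14, 31/5)
obs 11: x=1 → posterior Dirichlet(7, 15, 31/5)
obs 12: x=0 → posterior Dirichlet(8, 15, 31/5)
obs 13: x=1 → posterior Dirichlet(8, 16, 31/5)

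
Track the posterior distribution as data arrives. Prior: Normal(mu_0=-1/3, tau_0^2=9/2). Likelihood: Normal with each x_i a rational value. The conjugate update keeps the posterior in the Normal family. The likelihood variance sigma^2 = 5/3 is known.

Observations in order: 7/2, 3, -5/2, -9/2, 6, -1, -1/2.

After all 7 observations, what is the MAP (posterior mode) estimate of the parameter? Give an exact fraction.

obs 1: x=7/2 → posterior Normal(547/222, 45/37)
obs 2: x=3 → posterior Normal(1033/384, 45/64)
obs 3: x=-5/2 → posterior Normal(314/273, 45/91)
obs 4: x=-9/2 → posterior Normal(-101/708, 45/118)
obs 5: x=6 → posterior Normal(871/870, 9/29)
obs 6: x=-1 → posterior Normal(709/1032, 45/172)
obs 7: x=-1/2 → posterior Normal(314/597, 45/199)

314/597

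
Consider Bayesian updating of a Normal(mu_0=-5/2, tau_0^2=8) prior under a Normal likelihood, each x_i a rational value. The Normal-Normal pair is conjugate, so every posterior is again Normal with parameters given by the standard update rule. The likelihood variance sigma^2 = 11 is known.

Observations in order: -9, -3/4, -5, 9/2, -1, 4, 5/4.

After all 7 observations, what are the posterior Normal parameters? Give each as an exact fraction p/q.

mu_0=-151/134, tau_0^2=88/67

obs 1: x=-9 → posterior Normal(-199/38, 88/19)
obs 2: x=-3/4 → posterior Normal(-211/54, 88/27)
obs 3: x=-5 → posterior Normal(-291/70, 88/35)
obs 4: x=9/2 → posterior Normal(-219/86, 88/43)
obs 5: x=-1 → posterior Normal(-235/102, 88/51)
obs 6: x=4 → posterior Normal(-171/118, 88/59)
obs 7: x=5/4 → posterior Normal(-151/134, 88/67)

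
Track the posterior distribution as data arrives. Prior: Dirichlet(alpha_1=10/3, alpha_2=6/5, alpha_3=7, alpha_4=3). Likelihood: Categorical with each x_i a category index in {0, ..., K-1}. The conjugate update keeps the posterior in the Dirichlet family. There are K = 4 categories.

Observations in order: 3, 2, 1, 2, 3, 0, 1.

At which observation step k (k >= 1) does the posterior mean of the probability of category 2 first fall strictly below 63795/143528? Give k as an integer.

k = 6

obs 1: x=3 → posterior Dirichlet(10/3, 6/5, 7, 4)
obs 2: x=2 → posterior Dirichlet(10/3, 6/5, 8, 4)
obs 3: x=1 → posterior Dirichlet(10/3, 11/5, 8, 4)
obs 4: x=2 → posterior Dirichlet(10/3, 11/5, 9, 4)
obs 5: x=3 → posterior Dirichlet(10/3, 11/5, 9, 5)
obs 6: x=0 → posterior Dirichlet(13/3, 11/5, 9, 5)
obs 7: x=1 → posterior Dirichlet(13/3, 16/5, 9, 5)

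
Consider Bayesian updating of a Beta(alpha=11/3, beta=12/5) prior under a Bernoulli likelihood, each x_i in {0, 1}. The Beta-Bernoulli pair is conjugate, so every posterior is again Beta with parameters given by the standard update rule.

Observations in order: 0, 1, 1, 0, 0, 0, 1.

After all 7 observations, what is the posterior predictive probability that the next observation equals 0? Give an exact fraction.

24/49

obs 1: x=0 → posterior Beta(11/3, 17/5)
obs 2: x=1 → posterior Beta(14/3, 17/5)
obs 3: x=1 → posterior Beta(17/3, 17/5)
obs 4: x=0 → posterior Beta(17/3, 22/5)
obs 5: x=0 → posterior Beta(17/3, 27/5)
obs 6: x=0 → posterior Beta(17/3, 32/5)
obs 7: x=1 → posterior Beta(20/3, 32/5)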